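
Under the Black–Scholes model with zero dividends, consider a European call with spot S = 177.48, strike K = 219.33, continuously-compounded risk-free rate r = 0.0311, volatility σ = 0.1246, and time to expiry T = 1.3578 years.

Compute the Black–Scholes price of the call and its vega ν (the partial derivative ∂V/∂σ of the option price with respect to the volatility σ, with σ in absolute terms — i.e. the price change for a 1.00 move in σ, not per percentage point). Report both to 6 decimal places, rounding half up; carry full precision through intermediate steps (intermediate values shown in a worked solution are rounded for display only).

price = 1.678768
ν = 45.312028

σ√T = 0.1246·√1.3578 = 0.145190
d₁ = (ln(S/K) + (r+σ²/2)T) / (σ√T) = (ln(177.48/219.33) + (0.0311+0.1246²/2)·1.3578) / 0.145190 = (-0.211720 + 0.052768) / 0.145190 = -1.094787
d₂ = d₁ − σ√T = -1.094787 − 0.145190 = -1.239977
e^{−rT} = e^{−0.0311·1.3578} = 0.958652
N(d₁) = 0.136805,  N(d₂) = 0.107492
Call price V = S·N(d₁) − K·e^{−rT}·N(d₂) = 24.280132 − 22.601364 = 1.678768
φ(d₁) = (1/√(2π))·e^{−d₁²/2} = 0.219102
ν = S·φ(d₁)·√T = 45.312028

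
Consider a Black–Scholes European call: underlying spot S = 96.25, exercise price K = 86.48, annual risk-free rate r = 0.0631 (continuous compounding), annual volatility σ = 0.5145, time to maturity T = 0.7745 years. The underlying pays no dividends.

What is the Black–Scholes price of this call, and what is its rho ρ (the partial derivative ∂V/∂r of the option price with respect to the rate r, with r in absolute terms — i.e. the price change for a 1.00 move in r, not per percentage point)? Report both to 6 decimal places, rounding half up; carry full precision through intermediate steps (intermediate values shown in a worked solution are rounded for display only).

σ√T = 0.5145·√0.7745 = 0.452789
d₁ = (ln(S/K) + (r+σ²/2)T) / (σ√T) = (ln(96.25/86.48) + (0.0631+0.5145²/2)·0.7745) / 0.452789 = (0.107036 + 0.151380) / 0.452789 = 0.570720
d₂ = d₁ − σ√T = 0.570720 − 0.452789 = 0.117931
e^{−rT} = e^{−0.0631·0.7745} = 0.952304
N(d₁) = 0.715905,  N(d₂) = 0.546939
Call price V = S·N(d₁) − K·e^{−rT}·N(d₂) = 68.905877 − 45.043272 = 23.862605
ρ = K·T·e^{−rT}·N(d₂) = 34.886014

price = 23.862605
ρ = 34.886014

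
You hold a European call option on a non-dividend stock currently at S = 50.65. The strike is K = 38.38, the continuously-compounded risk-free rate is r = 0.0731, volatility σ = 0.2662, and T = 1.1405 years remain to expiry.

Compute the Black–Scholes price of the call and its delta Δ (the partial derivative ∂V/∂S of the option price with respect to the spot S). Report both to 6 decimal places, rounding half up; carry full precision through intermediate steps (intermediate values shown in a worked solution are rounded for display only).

σ√T = 0.2662·√1.1405 = 0.284286
d₁ = (ln(S/K) + (r+σ²/2)T) / (σ√T) = (ln(50.65/38.38) + (0.0731+0.2662²/2)·1.1405) / 0.284286 = (0.277403 + 0.123780) / 0.284286 = 1.411193
d₂ = d₁ − σ√T = 1.411193 − 0.284286 = 1.126907
e^{−rT} = e^{−0.0731·1.1405} = 0.920010
N(d₁) = 0.920906,  N(d₂) = 0.870109
Call price V = S·N(d₁) − K·e^{−rT}·N(d₂) = 46.643896 − 30.723542 = 15.920353
Δ = N(d₁) = 0.920906

price = 15.920353
Δ = 0.920906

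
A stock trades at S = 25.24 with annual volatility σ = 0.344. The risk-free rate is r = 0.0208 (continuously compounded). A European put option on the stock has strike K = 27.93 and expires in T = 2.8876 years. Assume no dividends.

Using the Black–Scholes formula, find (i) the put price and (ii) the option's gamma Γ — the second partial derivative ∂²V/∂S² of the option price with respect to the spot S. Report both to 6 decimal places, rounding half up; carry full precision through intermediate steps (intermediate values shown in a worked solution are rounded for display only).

σ√T = 0.344·√2.8876 = 0.584557
d₁ = (ln(S/K) + (r+σ²/2)T) / (σ√T) = (ln(25.24/27.93) + (0.0208+0.344²/2)·2.8876) / 0.584557 = (-0.101271 + 0.230916) / 0.584557 = 0.221782
d₂ = d₁ − σ√T = 0.221782 − 0.584557 = -0.362775
e^{−rT} = e^{−0.0208·2.8876} = 0.941706
N(−d₁) = 0.412242,  N(−d₂) = 0.641614
Put price V = K·e^{−rT}·N(−d₂) − S·N(−d₁) = 16.875624 − 10.404983 = 6.470641
φ(d₁) = (1/√(2π))·e^{−d₁²/2} = 0.389251
Γ = φ(d₁) / (S·σ·√T) = 0.026382

price = 6.470641
Γ = 0.026382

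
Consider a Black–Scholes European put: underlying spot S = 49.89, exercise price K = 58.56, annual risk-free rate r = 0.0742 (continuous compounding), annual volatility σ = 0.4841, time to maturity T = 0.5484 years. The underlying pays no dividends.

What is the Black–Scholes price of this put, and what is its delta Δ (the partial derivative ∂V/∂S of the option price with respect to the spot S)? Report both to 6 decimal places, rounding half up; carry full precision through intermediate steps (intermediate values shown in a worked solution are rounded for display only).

σ√T = 0.4841·√0.5484 = 0.358496
d₁ = (ln(S/K) + (r+σ²/2)T) / (σ√T) = (ln(49.89/58.56) + (0.0742+0.4841²/2)·0.5484) / 0.358496 = (-0.160231 + 0.104951) / 0.358496 = -0.154201
d₂ = d₁ − σ√T = -0.154201 − 0.358496 = -0.512697
e^{−rT} = e^{−0.0742·0.5484} = 0.960125
N(−d₁) = 0.561274,  N(−d₂) = 0.695918
Put price V = K·e^{−rT}·N(−d₂) − S·N(−d₁) = 39.127971 − 28.001983 = 11.125987
Δ = −N(−d₁) = -0.561274

price = 11.125987
Δ = -0.561274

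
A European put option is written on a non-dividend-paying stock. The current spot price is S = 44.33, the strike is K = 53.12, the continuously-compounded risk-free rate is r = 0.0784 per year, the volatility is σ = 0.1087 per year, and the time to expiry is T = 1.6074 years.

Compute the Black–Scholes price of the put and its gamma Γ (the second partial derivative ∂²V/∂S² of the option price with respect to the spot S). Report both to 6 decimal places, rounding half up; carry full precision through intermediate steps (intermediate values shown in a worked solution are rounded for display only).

σ√T = 0.1087·√1.6074 = 0.137813
d₁ = (ln(S/K) + (r+σ²/2)T) / (σ√T) = (ln(44.33/53.12) + (0.0784+0.1087²/2)·1.6074) / 0.137813 = (-0.180892 + 0.135516) / 0.137813 = -0.329253
d₂ = d₁ − σ√T = -0.329253 − 0.137813 = -0.467066
e^{−rT} = e^{−0.0784·1.6074} = 0.881597
N(−d₁) = 0.629018,  N(−d₂) = 0.679774
Put price V = K·e^{−rT}·N(−d₂) − S·N(−d₁) = 31.834098 − 27.884351 = 3.949747
φ(d₁) = (1/√(2π))·e^{−d₁²/2} = 0.377894
Γ = φ(d₁) / (S·σ·√T) = 0.061856

price = 3.949747
Γ = 0.061856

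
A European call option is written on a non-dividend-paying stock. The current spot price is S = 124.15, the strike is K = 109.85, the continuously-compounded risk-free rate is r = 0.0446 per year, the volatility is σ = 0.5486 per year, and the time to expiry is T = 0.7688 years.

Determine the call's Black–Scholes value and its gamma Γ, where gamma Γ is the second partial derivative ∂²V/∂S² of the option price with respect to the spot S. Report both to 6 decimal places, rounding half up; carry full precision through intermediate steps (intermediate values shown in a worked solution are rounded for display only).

σ√T = 0.5486·√0.7688 = 0.481019
d₁ = (ln(S/K) + (r+σ²/2)T) / (σ√T) = (ln(124.15/109.85) + (0.0446+0.5486²/2)·0.7688) / 0.481019 = (0.122375 + 0.149978) / 0.481019 = 0.566200
d₂ = d₁ − σ√T = 0.566200 − 0.481019 = 0.085180
e^{−rT} = e^{−0.0446·0.7688} = 0.966293
N(d₁) = 0.714371,  N(d₂) = 0.533941
Call price V = S·N(d₁) − K·e^{−rT}·N(d₂) = 88.689157 − 56.676372 = 32.012785
φ(d₁) = (1/√(2π))·e^{−d₁²/2} = 0.339857
Γ = φ(d₁) / (S·σ·√T) = 0.005691

price = 32.012785
Γ = 0.005691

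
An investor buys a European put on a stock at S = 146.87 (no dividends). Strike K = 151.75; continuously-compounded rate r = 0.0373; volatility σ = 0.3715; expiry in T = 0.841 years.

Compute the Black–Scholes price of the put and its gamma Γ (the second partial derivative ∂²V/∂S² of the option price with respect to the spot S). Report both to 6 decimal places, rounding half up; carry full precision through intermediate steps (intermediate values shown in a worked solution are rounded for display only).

σ√T = 0.3715·√0.841 = 0.340688
d₁ = (ln(S/K) + (r+σ²/2)T) / (σ√T) = (ln(146.87/151.75) + (0.0373+0.3715²/2)·0.841) / 0.340688 = (-0.032687 + 0.089403) / 0.340688 = 0.166477
d₂ = d₁ − σ√T = 0.166477 − 0.340688 = -0.174211
e^{−rT} = e^{−0.0373·0.841} = 0.969118
N(−d₁) = 0.433891,  N(−d₂) = 0.569150
Put price V = K·e^{−rT}·N(−d₂) − S·N(−d₁) = 83.701247 − 63.725515 = 19.975732
φ(d₁) = (1/√(2π))·e^{−d₁²/2} = 0.393452
Γ = φ(d₁) / (S·σ·√T) = 0.007863

price = 19.975732
Γ = 0.007863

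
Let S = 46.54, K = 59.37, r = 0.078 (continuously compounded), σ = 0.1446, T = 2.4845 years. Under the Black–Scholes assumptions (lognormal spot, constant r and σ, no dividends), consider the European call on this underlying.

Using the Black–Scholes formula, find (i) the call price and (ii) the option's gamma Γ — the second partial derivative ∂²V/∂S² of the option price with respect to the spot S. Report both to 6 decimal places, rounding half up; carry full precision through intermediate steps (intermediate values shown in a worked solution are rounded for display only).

σ√T = 0.1446·√2.4845 = 0.227923
d₁ = (ln(S/K) + (r+σ²/2)T) / (σ√T) = (ln(46.54/59.37) + (0.078+0.1446²/2)·2.4845) / 0.227923 = (-0.243477 + 0.219765) / 0.227923 = -0.104033
d₂ = d₁ − σ√T = -0.104033 − 0.227923 = -0.331956
e^{−rT} = e^{−0.078·2.4845} = 0.823830
N(d₁) = 0.458572,  N(d₂) = 0.369961
Call price V = S·N(d₁) − K·e^{−rT}·N(d₂) = 21.341922 − 18.095101 = 3.246821
φ(d₁) = (1/√(2π))·e^{−d₁²/2} = 0.396789
Γ = φ(d₁) / (S·σ·√T) = 0.037406

price = 3.246821
Γ = 0.037406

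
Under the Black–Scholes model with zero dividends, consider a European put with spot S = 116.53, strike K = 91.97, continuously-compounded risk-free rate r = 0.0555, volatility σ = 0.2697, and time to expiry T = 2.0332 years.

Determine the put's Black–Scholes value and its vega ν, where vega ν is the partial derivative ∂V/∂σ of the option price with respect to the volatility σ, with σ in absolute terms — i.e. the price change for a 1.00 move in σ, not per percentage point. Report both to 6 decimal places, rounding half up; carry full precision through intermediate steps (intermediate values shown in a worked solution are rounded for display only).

price = 3.675818
ν = 36.151658

σ√T = 0.2697·√2.0332 = 0.384566
d₁ = (ln(S/K) + (r+σ²/2)T) / (σ√T) = (ln(116.53/91.97) + (0.0555+0.2697²/2)·2.0332) / 0.384566 = (0.236686 + 0.186788) / 0.384566 = 1.101175
d₂ = d₁ − σ√T = 1.101175 − 0.384566 = 0.716609
e^{−rT} = e^{−0.0555·2.0332} = 0.893291
N(−d₁) = 0.135410,  N(−d₂) = 0.236808
Put price V = K·e^{−rT}·N(−d₂) − S·N(−d₁) = 19.455182 − 15.779364 = 3.675818
φ(d₁) = (1/√(2π))·e^{−d₁²/2} = 0.217571
ν = S·φ(d₁)·√T = 36.151658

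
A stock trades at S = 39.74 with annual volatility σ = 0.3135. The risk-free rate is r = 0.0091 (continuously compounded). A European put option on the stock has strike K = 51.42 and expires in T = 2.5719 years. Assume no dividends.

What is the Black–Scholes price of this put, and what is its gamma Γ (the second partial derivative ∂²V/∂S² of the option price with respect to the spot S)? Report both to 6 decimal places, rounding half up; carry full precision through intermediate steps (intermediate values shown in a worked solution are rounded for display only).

σ√T = 0.3135·√2.5719 = 0.502764
d₁ = (ln(S/K) + (r+σ²/2)T) / (σ√T) = (ln(39.74/51.42) + (0.0091+0.3135²/2)·2.5719) / 0.502764 = (-0.257669 + 0.149790) / 0.502764 = -0.214571
d₂ = d₁ − σ√T = -0.214571 − 0.502764 = -0.717335
e^{−rT} = e^{−0.0091·2.5719} = 0.976867
N(−d₁) = 0.584949,  N(−d₂) = 0.763416
Put price V = K·e^{−rT}·N(−d₂) − S·N(−d₁) = 38.346807 − 23.245875 = 15.100931
φ(d₁) = (1/√(2π))·e^{−d₁²/2} = 0.389863
Γ = φ(d₁) / (S·σ·√T) = 0.019513

price = 15.100931
Γ = 0.019513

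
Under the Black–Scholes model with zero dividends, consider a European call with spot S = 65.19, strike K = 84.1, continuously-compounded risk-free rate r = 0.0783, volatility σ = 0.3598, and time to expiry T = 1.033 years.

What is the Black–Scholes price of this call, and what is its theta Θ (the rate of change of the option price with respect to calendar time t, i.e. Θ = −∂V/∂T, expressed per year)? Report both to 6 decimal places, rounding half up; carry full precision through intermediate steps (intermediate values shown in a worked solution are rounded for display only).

price = 5.299659
Θ = -5.960638

σ√T = 0.3598·√1.033 = 0.365689
d₁ = (ln(S/K) + (r+σ²/2)T) / (σ√T) = (ln(65.19/84.1) + (0.0783+0.3598²/2)·1.033) / 0.365689 = (-0.254700 + 0.147748) / 0.365689 = -0.292469
d₂ = d₁ − σ√T = -0.292469 − 0.365689 = -0.658157
e^{−rT} = e^{−0.0783·1.033} = 0.922301
N(d₁) = 0.384964,  N(d₂) = 0.255218
Call price V = S·N(d₁) − K·e^{−rT}·N(d₂) = 25.095806 − 19.796147 = 5.299659
φ(d₁) = (1/√(2π))·e^{−d₁²/2} = 0.382240
Θ = −S·φ(d₁)·σ/(2√T) − r·K·e^{−rT}·N(d₂) = −4.410600 − 1.550038 = -5.960638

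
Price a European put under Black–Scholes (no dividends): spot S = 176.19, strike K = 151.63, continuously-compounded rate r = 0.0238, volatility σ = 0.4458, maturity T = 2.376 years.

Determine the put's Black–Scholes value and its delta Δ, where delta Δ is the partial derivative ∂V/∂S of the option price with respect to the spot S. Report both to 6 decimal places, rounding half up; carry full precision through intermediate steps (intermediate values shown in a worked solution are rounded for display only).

σ√T = 0.4458·√2.376 = 0.687169
d₁ = (ln(S/K) + (r+σ²/2)T) / (σ√T) = (ln(176.19/151.63) + (0.0238+0.4458²/2)·2.376) / 0.687169 = (0.150120 + 0.292649) / 0.687169 = 0.644338
d₂ = d₁ − σ√T = 0.644338 − 0.687169 = -0.042831
e^{−rT} = e^{−0.0238·2.376} = 0.945020
N(−d₁) = 0.259678,  N(−d₂) = 0.517082
Put price V = K·e^{−rT}·N(−d₂) − S·N(−d₁) = 74.094422 − 45.752699 = 28.341723
Δ = −N(−d₁) = -0.259678

price = 28.341723
Δ = -0.259678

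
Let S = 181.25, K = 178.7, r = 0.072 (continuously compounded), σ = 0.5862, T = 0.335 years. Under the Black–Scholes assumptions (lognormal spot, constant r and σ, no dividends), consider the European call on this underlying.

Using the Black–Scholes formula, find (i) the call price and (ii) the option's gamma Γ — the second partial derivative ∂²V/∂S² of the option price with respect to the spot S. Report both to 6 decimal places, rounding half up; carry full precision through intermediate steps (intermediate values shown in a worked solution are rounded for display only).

σ√T = 0.5862·√0.335 = 0.339288
d₁ = (ln(S/K) + (r+σ²/2)T) / (σ√T) = (ln(181.25/178.7) + (0.072+0.5862²/2)·0.335) / 0.339288 = (0.014169 + 0.081678) / 0.339288 = 0.282495
d₂ = d₁ − σ√T = 0.282495 − 0.339288 = -0.056793
e^{−rT} = e^{−0.072·0.335} = 0.976169
N(d₁) = 0.611218,  N(d₂) = 0.477355
Call price V = S·N(d₁) − K·e^{−rT}·N(d₂) = 110.783237 − 83.270434 = 27.512804
φ(d₁) = (1/√(2π))·e^{−d₁²/2} = 0.383337
Γ = φ(d₁) / (S·σ·√T) = 0.006234

price = 27.512804
Γ = 0.006234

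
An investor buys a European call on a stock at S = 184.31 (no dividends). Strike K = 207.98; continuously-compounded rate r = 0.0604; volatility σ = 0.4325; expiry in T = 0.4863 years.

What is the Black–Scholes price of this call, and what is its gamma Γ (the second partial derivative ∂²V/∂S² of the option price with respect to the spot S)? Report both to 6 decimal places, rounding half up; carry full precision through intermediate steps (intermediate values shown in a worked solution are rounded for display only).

price = 15.373050
Γ = 0.007094

σ√T = 0.4325·√0.4863 = 0.301605
d₁ = (ln(S/K) + (r+σ²/2)T) / (σ√T) = (ln(184.31/207.98) + (0.0604+0.4325²/2)·0.4863) / 0.301605 = (-0.120823 + 0.074855) / 0.301605 = -0.152410
d₂ = d₁ − σ√T = -0.152410 − 0.301605 = -0.454015
e^{−rT} = e^{−0.0604·0.4863} = 0.971055
N(d₁) = 0.439432,  N(d₂) = 0.324909
Call price V = S·N(d₁) − K·e^{−rT}·N(d₂) = 80.991681 − 65.618631 = 15.373050
φ(d₁) = (1/√(2π))·e^{−d₁²/2} = 0.394336
Γ = φ(d₁) / (S·σ·√T) = 0.007094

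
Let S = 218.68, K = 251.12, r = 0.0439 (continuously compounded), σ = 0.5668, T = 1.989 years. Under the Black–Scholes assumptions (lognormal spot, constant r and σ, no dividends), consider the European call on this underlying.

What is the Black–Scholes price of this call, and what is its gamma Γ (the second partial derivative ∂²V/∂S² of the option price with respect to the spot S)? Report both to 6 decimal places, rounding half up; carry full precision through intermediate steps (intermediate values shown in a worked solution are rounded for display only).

σ√T = 0.5668·√1.989 = 0.799369
d₁ = (ln(S/K) + (r+σ²/2)T) / (σ√T) = (ln(218.68/251.12) + (0.0439+0.5668²/2)·1.989) / 0.799369 = (-0.138321 + 0.406812) / 0.799369 = 0.335879
d₂ = d₁ − σ√T = 0.335879 − 0.799369 = -0.463490
e^{−rT} = e^{−0.0439·1.989} = 0.916386
N(d₁) = 0.631519,  N(d₂) = 0.321507
Call price V = S·N(d₁) − K·e^{−rT}·N(d₂) = 138.100536 − 73.986035 = 64.114501
φ(d₁) = (1/√(2π))·e^{−d₁²/2} = 0.377062
Γ = φ(d₁) / (S·σ·√T) = 0.002157

price = 64.114501
Γ = 0.002157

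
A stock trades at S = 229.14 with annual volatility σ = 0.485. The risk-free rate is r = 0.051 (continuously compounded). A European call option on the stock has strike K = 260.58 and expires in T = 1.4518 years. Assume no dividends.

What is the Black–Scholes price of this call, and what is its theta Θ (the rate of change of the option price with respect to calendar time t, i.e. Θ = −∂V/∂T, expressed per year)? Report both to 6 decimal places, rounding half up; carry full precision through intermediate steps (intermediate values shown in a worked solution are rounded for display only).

σ√T = 0.485·√1.4518 = 0.584380
d₁ = (ln(S/K) + (r+σ²/2)T) / (σ√T) = (ln(229.14/260.58) + (0.051+0.485²/2)·1.4518) / 0.584380 = (-0.128577 + 0.244792) / 0.584380 = 0.198869
d₂ = d₁ − σ√T = 0.198869 − 0.584380 = -0.385511
e^{−rT} = e^{−0.051·1.4518} = 0.928633
N(d₁) = 0.578817,  N(d₂) = 0.349929
Call price V = S·N(d₁) − K·e^{−rT}·N(d₂) = 132.630197 − 84.677033 = 47.953164
φ(d₁) = (1/√(2π))·e^{−d₁²/2} = 0.391131
Θ = −S·φ(d₁)·σ/(2√T) − r·K·e^{−rT}·N(d₂) = −18.037710 − 4.318529 = -22.356239

price = 47.953164
Θ = -22.356239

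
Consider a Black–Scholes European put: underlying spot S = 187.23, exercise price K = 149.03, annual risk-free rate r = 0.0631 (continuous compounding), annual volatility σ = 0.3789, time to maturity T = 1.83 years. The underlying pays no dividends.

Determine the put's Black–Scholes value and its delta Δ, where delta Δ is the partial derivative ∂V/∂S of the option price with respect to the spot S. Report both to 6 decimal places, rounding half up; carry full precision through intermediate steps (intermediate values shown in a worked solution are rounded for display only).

σ√T = 0.3789·√1.83 = 0.512566
d₁ = (ln(S/K) + (r+σ²/2)T) / (σ√T) = (ln(187.23/149.03) + (0.0631+0.3789²/2)·1.83) / 0.512566 = (0.228190 + 0.246835) / 0.512566 = 0.926759
d₂ = d₁ − σ√T = 0.926759 − 0.512566 = 0.414192
e^{−rT} = e^{−0.0631·1.83} = 0.890945
N(−d₁) = 0.177026,  N(−d₂) = 0.339367
Put price V = K·e^{−rT}·N(−d₂) − S·N(−d₁) = 45.060251 − 33.144566 = 11.915685
Δ = −N(−d₁) = -0.177026

price = 11.915685
Δ = -0.177026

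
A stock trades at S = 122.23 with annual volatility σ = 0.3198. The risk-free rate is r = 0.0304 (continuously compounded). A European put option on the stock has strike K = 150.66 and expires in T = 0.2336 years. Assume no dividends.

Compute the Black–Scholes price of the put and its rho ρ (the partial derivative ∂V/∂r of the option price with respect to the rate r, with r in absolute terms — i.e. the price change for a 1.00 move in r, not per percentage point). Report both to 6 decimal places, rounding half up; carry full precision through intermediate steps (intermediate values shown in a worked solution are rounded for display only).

σ√T = 0.3198·√0.2336 = 0.154566
d₁ = (ln(S/K) + (r+σ²/2)T) / (σ√T) = (ln(122.23/150.66) + (0.0304+0.3198²/2)·0.2336) / 0.154566 = (-0.209121 + 0.019047) / 0.154566 = -1.229727
d₂ = d₁ − σ√T = -1.229727 − 0.154566 = -1.384293
e^{−rT} = e^{−0.0304·0.2336} = 0.992924
N(−d₁) = 0.890600,  N(−d₂) = 0.916866
Put price V = K·e^{−rT}·N(−d₂) − S·N(−d₁) = 137.157489 − 108.858067 = 28.299422
ρ = −K·T·e^{−rT}·N(−d₂) = -32.039990

price = 28.299422
ρ = -32.039990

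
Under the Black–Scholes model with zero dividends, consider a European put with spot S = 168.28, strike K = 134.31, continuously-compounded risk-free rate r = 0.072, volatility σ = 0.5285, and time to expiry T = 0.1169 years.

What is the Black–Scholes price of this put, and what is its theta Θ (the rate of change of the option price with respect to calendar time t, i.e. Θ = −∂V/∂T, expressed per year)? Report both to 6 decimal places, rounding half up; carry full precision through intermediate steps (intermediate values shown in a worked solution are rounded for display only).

σ√T = 0.5285·√0.1169 = 0.180698
d₁ = (ln(S/K) + (r+σ²/2)T) / (σ√T) = (ln(168.28/134.31) + (0.072+0.5285²/2)·0.1169) / 0.180698 = (0.225479 + 0.024743) / 0.180698 = 1.384752
d₂ = d₁ − σ√T = 1.384752 − 0.180698 = 1.204055
e^{−rT} = e^{−0.072·0.1169} = 0.991619
N(−d₁) = 0.083064,  N(−d₂) = 0.114284
Put price V = K·e^{−rT}·N(−d₂) − S·N(−d₁) = 15.220866 − 13.978034 = 1.242832
φ(d₁) = (1/√(2π))·e^{−d₁²/2} = 0.152940
Θ = −S·φ(d₁)·σ/(2√T) + r·K·e^{−rT}·N(−d₂) = −19.891253 + 1.095902 = -18.795351

price = 1.242832
Θ = -18.795351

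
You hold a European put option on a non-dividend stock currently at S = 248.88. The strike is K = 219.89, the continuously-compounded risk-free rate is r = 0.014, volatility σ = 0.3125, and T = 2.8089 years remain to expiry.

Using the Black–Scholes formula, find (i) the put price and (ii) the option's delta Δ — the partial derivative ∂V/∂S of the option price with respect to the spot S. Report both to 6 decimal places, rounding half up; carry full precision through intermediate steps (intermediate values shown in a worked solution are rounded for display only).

σ√T = 0.3125·√2.8089 = 0.523743
d₁ = (ln(S/K) + (r+σ²/2)T) / (σ√T) = (ln(248.88/219.89) + (0.014+0.3125²/2)·2.8089) / 0.523743 = (0.123843 + 0.176478) / 0.523743 = 0.573414
d₂ = d₁ − σ√T = 0.573414 − 0.523743 = 0.049671
e^{−rT} = e^{−0.014·2.8089} = 0.961439
N(−d₁) = 0.283182,  N(−d₂) = 0.480192
Put price V = K·e^{−rT}·N(−d₂) − S·N(−d₁) = 101.517820 − 70.478415 = 31.039406
Δ = −N(−d₁) = -0.283182

price = 31.039406
Δ = -0.283182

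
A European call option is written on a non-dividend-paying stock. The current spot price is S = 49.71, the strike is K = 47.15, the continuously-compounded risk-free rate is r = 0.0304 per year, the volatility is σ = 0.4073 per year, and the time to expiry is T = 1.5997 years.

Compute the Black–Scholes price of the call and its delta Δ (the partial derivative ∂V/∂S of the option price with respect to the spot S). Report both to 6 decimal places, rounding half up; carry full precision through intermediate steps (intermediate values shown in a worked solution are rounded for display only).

σ√T = 0.4073·√1.5997 = 0.515150
d₁ = (ln(S/K) + (r+σ²/2)T) / (σ√T) = (ln(49.71/47.15) + (0.0304+0.4073²/2)·1.5997) / 0.515150 = (0.052872 + 0.181321) / 0.515150 = 0.454611
d₂ = d₁ − σ√T = 0.454611 − 0.515150 = -0.060539
e^{−rT} = e^{−0.0304·1.5997} = 0.952533
N(d₁) = 0.675305,  N(d₂) = 0.475863
Call price V = S·N(d₁) − K·e^{−rT}·N(d₂) = 33.569430 − 21.371923 = 12.197506
Δ = N(d₁) = 0.675305

price = 12.197506
Δ = 0.675305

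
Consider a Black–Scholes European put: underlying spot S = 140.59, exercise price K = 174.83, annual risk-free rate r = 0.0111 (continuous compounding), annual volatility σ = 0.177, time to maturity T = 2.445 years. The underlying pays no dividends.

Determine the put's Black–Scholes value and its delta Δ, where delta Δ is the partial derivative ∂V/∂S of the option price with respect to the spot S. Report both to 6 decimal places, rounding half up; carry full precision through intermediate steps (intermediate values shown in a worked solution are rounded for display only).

σ√T = 0.177·√2.445 = 0.276766
d₁ = (ln(S/K) + (r+σ²/2)T) / (σ√T) = (ln(140.59/174.83) + (0.0111+0.177²/2)·2.445) / 0.276766 = (-0.217966 + 0.065439) / 0.276766 = -0.551105
d₂ = d₁ − σ√T = -0.551105 − 0.276766 = -0.827871
e^{−rT} = e^{−0.0111·2.445} = 0.973225
N(−d₁) = 0.709219,  N(−d₂) = 0.796128
Put price V = K·e^{−rT}·N(−d₂) − S·N(−d₁) = 135.460409 − 99.709104 = 35.751306
Δ = −N(−d₁) = -0.709219

price = 35.751306
Δ = -0.709219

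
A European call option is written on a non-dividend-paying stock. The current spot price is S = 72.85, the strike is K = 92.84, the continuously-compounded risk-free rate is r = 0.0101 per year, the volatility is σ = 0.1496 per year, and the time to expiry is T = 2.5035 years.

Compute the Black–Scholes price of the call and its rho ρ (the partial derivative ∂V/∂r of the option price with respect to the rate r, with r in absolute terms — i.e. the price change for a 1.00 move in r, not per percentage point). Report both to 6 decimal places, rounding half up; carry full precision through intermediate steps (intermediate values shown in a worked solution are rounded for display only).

price = 1.861085
ρ = 34.020882

σ√T = 0.1496·√2.5035 = 0.236704
d₁ = (ln(S/K) + (r+σ²/2)T) / (σ√T) = (ln(72.85/92.84) + (0.0101+0.1496²/2)·2.5035) / 0.236704 = (-0.242475 + 0.053300) / 0.236704 = -0.799207
d₂ = d₁ − σ√T = -0.799207 − 0.236704 = -1.035911
e^{−rT} = e^{−0.0101·2.5035} = 0.975032
N(d₁) = 0.212085,  N(d₂) = 0.150122
Call price V = S·N(d₁) − K·e^{−rT}·N(d₂) = 15.450413 − 13.589328 = 1.861085
ρ = K·T·e^{−rT}·N(d₂) = 34.020882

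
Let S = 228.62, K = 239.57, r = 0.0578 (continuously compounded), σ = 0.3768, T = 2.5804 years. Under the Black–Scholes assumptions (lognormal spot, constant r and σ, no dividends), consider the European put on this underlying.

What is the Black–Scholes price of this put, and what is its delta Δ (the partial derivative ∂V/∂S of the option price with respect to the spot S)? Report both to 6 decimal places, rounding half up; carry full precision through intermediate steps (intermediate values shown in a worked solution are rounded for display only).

σ√T = 0.3768·√2.5804 = 0.605277
d₁ = (ln(S/K) + (r+σ²/2)T) / (σ√T) = (ln(228.62/239.57) + (0.0578+0.3768²/2)·2.5804) / 0.605277 = (-0.046784 + 0.332327) / 0.605277 = 0.471756
d₂ = d₁ − σ√T = 0.471756 − 0.605277 = -0.133522
e^{−rT} = e^{−0.0578·2.5804} = 0.861442
N(−d₁) = 0.318551,  N(−d₂) = 0.553110
Put price V = K·e^{−rT}·N(−d₂) − S·N(−d₁) = 114.148402 − 72.827035 = 41.321367
Δ = −N(−d₁) = -0.318551

price = 41.321367
Δ = -0.318551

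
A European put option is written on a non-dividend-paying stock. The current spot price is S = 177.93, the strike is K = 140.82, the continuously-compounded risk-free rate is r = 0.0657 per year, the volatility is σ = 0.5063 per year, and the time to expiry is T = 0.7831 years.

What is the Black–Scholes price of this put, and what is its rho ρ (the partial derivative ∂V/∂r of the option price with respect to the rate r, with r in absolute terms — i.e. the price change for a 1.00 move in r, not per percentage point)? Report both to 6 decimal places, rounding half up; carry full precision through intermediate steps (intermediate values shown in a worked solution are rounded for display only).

σ√T = 0.5063·√0.7831 = 0.448040
d₁ = (ln(S/K) + (r+σ²/2)T) / (σ√T) = (ln(177.93/140.82) + (0.0657+0.5063²/2)·0.7831) / 0.448040 = (0.233908 + 0.151819) / 0.448040 = 0.860922
d₂ = d₁ − σ√T = 0.860922 − 0.448040 = 0.412882
e^{−rT} = e^{−0.0657·0.7831} = 0.949851
N(−d₁) = 0.194641,  N(−d₂) = 0.339846
Put price V = K·e^{−rT}·N(−d₂) − S·N(−d₁) = 45.457215 − 34.632391 = 10.824824
ρ = −K·T·e^{−rT}·N(−d₂) = -35.597545

price = 10.824824
ρ = -35.597545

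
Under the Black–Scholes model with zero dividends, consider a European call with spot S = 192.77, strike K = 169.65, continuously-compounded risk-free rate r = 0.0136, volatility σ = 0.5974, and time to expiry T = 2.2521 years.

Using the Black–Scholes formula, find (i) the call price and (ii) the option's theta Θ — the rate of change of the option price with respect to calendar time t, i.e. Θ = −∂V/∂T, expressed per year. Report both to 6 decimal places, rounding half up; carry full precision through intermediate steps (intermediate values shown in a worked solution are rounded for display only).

σ√T = 0.5974·√2.2521 = 0.896518
d₁ = (ln(S/K) + (r+σ²/2)T) / (σ√T) = (ln(192.77/169.65) + (0.0136+0.5974²/2)·2.2521) / 0.896518 = (0.127760 + 0.432501) / 0.896518 = 0.624930
d₂ = d₁ − σ√T = 0.624930 − 0.896518 = -0.271588
e^{−rT} = e^{−0.0136·2.2521} = 0.969836
N(d₁) = 0.733992,  N(d₂) = 0.392969
Call price V = S·N(d₁) − K·e^{−rT}·N(d₂) = 141.491550 − 64.656296 = 76.835254
φ(d₁) = (1/√(2π))·e^{−d₁²/2} = 0.328175
Θ = −S·φ(d₁)·σ/(2√T) − r·K·e^{−rT}·N(d₂) = −12.591768 − 0.879326 = -13.471094

price = 76.835254
Θ = -13.471094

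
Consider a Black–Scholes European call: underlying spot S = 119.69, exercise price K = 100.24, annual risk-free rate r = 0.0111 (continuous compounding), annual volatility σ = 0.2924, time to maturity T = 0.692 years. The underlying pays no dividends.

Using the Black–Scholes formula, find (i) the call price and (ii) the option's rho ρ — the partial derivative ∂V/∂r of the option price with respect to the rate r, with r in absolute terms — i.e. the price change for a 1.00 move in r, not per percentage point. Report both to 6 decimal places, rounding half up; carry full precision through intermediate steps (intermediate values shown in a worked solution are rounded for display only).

σ√T = 0.2924·√0.692 = 0.243237
d₁ = (ln(S/K) + (r+σ²/2)T) / (σ√T) = (ln(119.69/100.24) + (0.0111+0.2924²/2)·0.692) / 0.243237 = (0.177338 + 0.037263) / 0.243237 = 0.882270
d₂ = d₁ − σ√T = 0.882270 − 0.243237 = 0.639033
e^{−rT} = e^{−0.0111·0.692} = 0.992348
N(d₁) = 0.811185,  N(d₂) = 0.738599
Call price V = S·N(d₁) − K·e^{−rT}·N(d₂) = 97.090696 − 73.470672 = 23.620023
ρ = K·T·e^{−rT}·N(d₂) = 50.841705

price = 23.620023
ρ = 50.841705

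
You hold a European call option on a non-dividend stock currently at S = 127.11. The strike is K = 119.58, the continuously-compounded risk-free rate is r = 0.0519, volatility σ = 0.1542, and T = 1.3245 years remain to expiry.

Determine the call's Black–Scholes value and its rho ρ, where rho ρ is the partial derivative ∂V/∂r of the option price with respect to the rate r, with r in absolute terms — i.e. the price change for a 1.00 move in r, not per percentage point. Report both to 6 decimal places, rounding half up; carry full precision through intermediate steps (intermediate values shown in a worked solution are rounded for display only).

σ√T = 0.1542·√1.3245 = 0.177464
d₁ = (ln(S/K) + (r+σ²/2)T) / (σ√T) = (ln(127.11/119.58) + (0.0519+0.1542²/2)·1.3245) / 0.177464 = (0.061067 + 0.084488) / 0.177464 = 0.820197
d₂ = d₁ − σ√T = 0.820197 − 0.177464 = 0.642733
e^{−rT} = e^{−0.0519·1.3245} = 0.933568
N(d₁) = 0.793948,  N(d₂) = 0.739801
Call price V = S·N(d₁) − K·e^{−rT}·N(d₂) = 100.918757 − 82.588512 = 18.330244
ρ = K·T·e^{−rT}·N(d₂) = 109.388485

price = 18.330244
ρ = 109.388485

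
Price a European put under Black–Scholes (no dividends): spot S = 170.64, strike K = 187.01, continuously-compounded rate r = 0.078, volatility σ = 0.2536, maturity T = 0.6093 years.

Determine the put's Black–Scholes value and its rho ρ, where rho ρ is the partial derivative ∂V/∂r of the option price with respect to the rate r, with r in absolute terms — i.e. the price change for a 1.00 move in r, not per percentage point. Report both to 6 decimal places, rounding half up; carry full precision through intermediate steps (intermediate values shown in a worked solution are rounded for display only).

σ√T = 0.2536·√0.6093 = 0.197954
d₁ = (ln(S/K) + (r+σ²/2)T) / (σ√T) = (ln(170.64/187.01) + (0.078+0.2536²/2)·0.6093) / 0.197954 = (-0.091606 + 0.067118) / 0.197954 = -0.123704
d₂ = d₁ − σ√T = -0.123704 − 0.197954 = -0.321658
e^{−rT} = e^{−0.078·0.6093} = 0.953586
N(−d₁) = 0.549225,  N(−d₂) = 0.626144
Put price V = K·e^{−rT}·N(−d₂) − S·N(−d₁) = 111.660378 − 93.719764 = 17.940613
ρ = −K·T·e^{−rT}·N(−d₂) = -68.034668

price = 17.940613
ρ = -68.034668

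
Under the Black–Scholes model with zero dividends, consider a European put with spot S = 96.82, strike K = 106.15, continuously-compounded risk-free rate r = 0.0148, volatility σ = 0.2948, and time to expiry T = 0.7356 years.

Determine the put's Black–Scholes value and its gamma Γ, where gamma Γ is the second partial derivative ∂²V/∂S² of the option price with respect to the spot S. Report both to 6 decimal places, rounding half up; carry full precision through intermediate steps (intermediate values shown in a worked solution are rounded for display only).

σ√T = 0.2948·√0.7356 = 0.252841
d₁ = (ln(S/K) + (r+σ²/2)T) / (σ√T) = (ln(96.82/106.15) + (0.0148+0.2948²/2)·0.7356) / 0.252841 = (-0.092000 + 0.042851) / 0.252841 = -0.194384
d₂ = d₁ − σ√T = -0.194384 − 0.252841 = -0.447225
e^{−rT} = e^{−0.0148·0.7356} = 0.989172
N(−d₁) = 0.577062,  N(−d₂) = 0.672644
Put price V = K·e^{−rT}·N(−d₂) − S·N(−d₁) = 70.628023 − 55.871177 = 14.756846
φ(d₁) = (1/√(2π))·e^{−d₁²/2} = 0.391476
Γ = φ(d₁) / (S·σ·√T) = 0.015992

price = 14.756846
Γ = 0.015992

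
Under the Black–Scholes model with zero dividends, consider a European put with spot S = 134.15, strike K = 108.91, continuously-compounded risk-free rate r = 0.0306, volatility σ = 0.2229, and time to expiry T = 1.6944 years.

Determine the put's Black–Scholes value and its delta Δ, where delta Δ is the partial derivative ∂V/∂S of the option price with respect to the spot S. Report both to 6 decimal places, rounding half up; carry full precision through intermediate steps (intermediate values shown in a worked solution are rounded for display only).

price = 3.428317
Δ = -0.148670

σ√T = 0.2229·√1.6944 = 0.290147
d₁ = (ln(S/K) + (r+σ²/2)T) / (σ√T) = (ln(134.15/108.91) + (0.0306+0.2229²/2)·1.6944) / 0.290147 = (0.208437 + 0.093941) / 0.290147 = 1.042155
d₂ = d₁ − σ√T = 1.042155 − 0.290147 = 0.752008
e^{−rT} = e^{−0.0306·1.6944} = 0.949473
N(−d₁) = 0.148670,  N(−d₂) = 0.226023
Put price V = K·e^{−rT}·N(−d₂) − S·N(−d₁) = 23.372398 − 19.944081 = 3.428317
Δ = −N(−d₁) = -0.148670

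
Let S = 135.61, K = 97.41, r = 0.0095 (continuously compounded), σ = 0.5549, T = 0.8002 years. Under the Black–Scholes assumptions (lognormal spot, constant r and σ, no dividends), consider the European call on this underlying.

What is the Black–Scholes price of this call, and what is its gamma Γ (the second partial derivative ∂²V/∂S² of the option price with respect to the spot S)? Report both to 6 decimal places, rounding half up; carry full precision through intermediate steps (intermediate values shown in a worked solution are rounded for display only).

σ√T = 0.5549·√0.8002 = 0.496380
d₁ = (ln(S/K) + (r+σ²/2)T) / (σ√T) = (ln(135.61/97.41) + (0.0095+0.5549²/2)·0.8002) / 0.496380 = (0.330854 + 0.130798) / 0.496380 = 0.930039
d₂ = d₁ − σ√T = 0.930039 − 0.496380 = 0.433659
e^{−rT} = e^{−0.0095·0.8002} = 0.992427
N(d₁) = 0.823825,  N(d₂) = 0.667732
Call price V = S·N(d₁) − K·e^{−rT}·N(d₂) = 111.718853 − 64.551205 = 47.167648
φ(d₁) = (1/√(2π))·e^{−d₁²/2} = 0.258871
Γ = φ(d₁) / (S·σ·√T) = 0.003846

price = 47.167648
Γ = 0.003846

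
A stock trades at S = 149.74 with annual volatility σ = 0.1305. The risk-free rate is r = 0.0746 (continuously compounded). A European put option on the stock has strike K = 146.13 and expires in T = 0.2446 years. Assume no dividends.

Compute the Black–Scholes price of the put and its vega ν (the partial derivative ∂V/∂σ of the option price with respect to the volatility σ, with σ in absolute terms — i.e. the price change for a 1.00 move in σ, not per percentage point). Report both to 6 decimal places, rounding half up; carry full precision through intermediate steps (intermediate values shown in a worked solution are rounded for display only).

price = 1.443245
ν = 23.235970

σ√T = 0.1305·√0.2446 = 0.064541
d₁ = (ln(S/K) + (r+σ²/2)T) / (σ√T) = (ln(149.74/146.13) + (0.0746+0.1305²/2)·0.2446) / 0.064541 = (0.024404 + 0.020330) / 0.064541 = 0.693102
d₂ = d₁ − σ√T = 0.693102 − 0.064541 = 0.628560
e^{−rT} = e^{−0.0746·0.2446} = 0.981918
N(−d₁) = 0.244123,  N(−d₂) = 0.264819
Put price V = K·e^{−rT}·N(−d₂) − S·N(−d₁) = 37.998211 − 36.554966 = 1.443245
φ(d₁) = (1/√(2π))·e^{−d₁²/2} = 0.313758
ν = S·φ(d₁)·√T = 23.235970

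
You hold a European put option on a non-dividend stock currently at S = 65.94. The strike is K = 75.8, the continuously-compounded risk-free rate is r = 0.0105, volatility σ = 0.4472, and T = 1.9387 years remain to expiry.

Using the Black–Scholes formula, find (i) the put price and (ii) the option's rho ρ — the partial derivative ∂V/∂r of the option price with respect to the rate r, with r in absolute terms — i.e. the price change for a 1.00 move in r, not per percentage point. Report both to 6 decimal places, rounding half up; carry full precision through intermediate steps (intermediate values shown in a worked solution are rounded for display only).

σ√T = 0.4472·√1.9387 = 0.622669
d₁ = (ln(S/K) + (r+σ²/2)T) / (σ√T) = (ln(65.94/75.8) + (0.0105+0.4472²/2)·1.9387) / 0.622669 = (-0.139353 + 0.214215) / 0.622669 = 0.120227
d₂ = d₁ − σ√T = 0.120227 − 0.622669 = -0.502442
e^{−rT} = e^{−0.0105·1.9387} = 0.979849
N(−d₁) = 0.452152,  N(−d₂) = 0.692322
Put price V = K·e^{−rT}·N(−d₂) − S·N(−d₁) = 51.420521 − 29.814885 = 21.605636
ρ = −K·T·e^{−rT}·N(−d₂) = -99.688964

price = 21.605636
ρ = -99.688964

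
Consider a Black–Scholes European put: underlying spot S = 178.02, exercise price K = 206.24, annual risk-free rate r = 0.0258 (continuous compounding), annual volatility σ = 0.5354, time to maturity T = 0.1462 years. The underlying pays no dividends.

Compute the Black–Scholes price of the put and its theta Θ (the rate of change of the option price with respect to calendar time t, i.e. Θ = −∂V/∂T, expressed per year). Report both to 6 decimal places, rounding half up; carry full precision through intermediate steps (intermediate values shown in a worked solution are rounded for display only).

price = 33.017720
Θ = -37.399722

σ√T = 0.5354·√0.1462 = 0.204716
d₁ = (ln(S/K) + (r+σ²/2)T) / (σ√T) = (ln(178.02/206.24) + (0.0258+0.5354²/2)·0.1462) / 0.204716 = (-0.147145 + 0.024726) / 0.204716 = -0.597991
d₂ = d₁ − σ√T = -0.597991 − 0.204716 = -0.802707
e^{−rT} = e^{−0.0258·0.1462} = 0.996235
N(−d₁) = 0.725077,  N(−d₂) = 0.788928
Put price V = K·e^{−rT}·N(−d₂) − S·N(−d₁) = 162.095913 − 129.078192 = 33.017720
φ(d₁) = (1/√(2π))·e^{−d₁²/2} = 0.333626
Θ = −S·φ(d₁)·σ/(2√T) + r·K·e^{−rT}·N(−d₂) = −41.581797 + 4.182075 = -37.399722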